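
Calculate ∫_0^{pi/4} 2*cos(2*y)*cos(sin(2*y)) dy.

Let u = sin(2*y), so du = 2*cos(2*y) dy. When y = 0, u = 0; when y = pi/4, u = 1.
The integral becomes ∫ cos(u) du from 0 to 1, with antiderivative sin(u).
Back in y: F(y) = sin(sin(2*y)).
Then F(pi/4) - F(0) = (sin(1)) - (0) = sin(1).

sin(1)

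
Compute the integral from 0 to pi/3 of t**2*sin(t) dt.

Integrate by parts twice (u = t^2, dv = sin(t) dt).
An antiderivative is F(t) = -t**2*cos(t) + 2*t*sin(t) + 2*cos(t).
Then F(pi/3) - F(0) = (-pi**2/18 + 1 + sqrt(3)*pi/3) - (2) = -1 - pi**2/18 + sqrt(3)*pi/3.

-1 - pi**2/18 + sqrt(3)*pi/3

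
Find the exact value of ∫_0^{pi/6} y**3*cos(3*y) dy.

Integrate by parts 3 times (u = y^3, dv = cos(3*y) dy).
An antiderivative is F(y) = y**3*sin(3*y)/3 + y**2*cos(3*y)/3 - 2*y*sin(3*y)/9 - 2*cos(3*y)/27.
Then F(pi/6) - F(0) = (pi*(-24 + pi**2)/648) - (-2/27) = -pi/27 + pi**3/648 + 2/27.

-pi/27 + pi**3/648 + 2/27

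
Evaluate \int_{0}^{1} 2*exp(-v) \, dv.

2 - 2*exp(-1)

An antiderivative is F(v) = -2*exp(-v).
Then F(1) - F(0) = (-2*exp(-1)) - (-2) = 2 - 2*exp(-1).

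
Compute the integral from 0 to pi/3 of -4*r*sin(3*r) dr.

-4*pi/9

Integrate by parts once (u = r, dv = -4*sin(3*r) dr).
An antiderivative is F(r) = 4*r*cos(3*r)/3 - 4*sin(3*r)/9.
Then F(pi/3) - F(0) = (-4*pi/9) - (0) = -4*pi/9.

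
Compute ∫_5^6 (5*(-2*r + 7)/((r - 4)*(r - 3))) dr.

-5*log(3)

Factor the denominator: r**2 - 7*r + 12 = (r - 3)(r - 4).
Partial fractions: 5*(-2*r + 7)/((r - 4)*(r - 3)) = -5/(r - 3) - 5/(r - 4).
An antiderivative is F(r) = -5*log(r - 4) - 5*log(r - 3).
Then F(6) - F(5) = (-5*log(3) - 5*log(2)) - (-log(32)) = -5*log(3).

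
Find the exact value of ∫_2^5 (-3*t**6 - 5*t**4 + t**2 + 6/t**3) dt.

-25536459/700

By the power rule, an antiderivative is F(t) = -3*t**7/7 - t**5 + t**3/3 - 3/t**2.
Then F(5) - F(2) = (-19196938/525) - (-7135/84) = -25536459/700.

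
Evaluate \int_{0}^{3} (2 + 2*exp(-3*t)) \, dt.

An antiderivative is F(t) = 2*t - 2*exp(-3*t)/3.
Then F(3) - F(0) = (6 - 2*exp(-9)/3) - (-2/3) = 20/3 - 2*exp(-9)/3.

20/3 - 2*exp(-9)/3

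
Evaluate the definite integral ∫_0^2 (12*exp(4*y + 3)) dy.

Let u = 4*y + 3, so du = 4 dy. When y = 0, u = 3; when y = 2, u = 11.
The integral becomes 3·∫ exp(u) du from 3 to 11, with antiderivative 3*exp(u).
Back in y: F(y) = 3*exp(4*y + 3).
Then F(2) - F(0) = (3*exp(11)) - (3*exp(3)) = -3*(1 - exp(8))*exp(3).

-3*(1 - exp(8))*exp(3)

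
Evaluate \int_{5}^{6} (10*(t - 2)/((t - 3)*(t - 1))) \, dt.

Factor the denominator: t**2 - 4*t + 3 = (t - 1)(t - 3).
Partial fractions: 10*(t - 2)/((t - 3)*(t - 1)) = 5/(t - 1) + 5/(t - 3).
An antiderivative is F(t) = 5*log(t - 3) + 5*log(t - 1).
Then F(6) - F(5) = (5*log(3) + 5*log(5)) - (15*log(2)) = -15*log(2) + 5*log(3) + 5*log(5).

-15*log(2) + 5*log(3) + 5*log(5)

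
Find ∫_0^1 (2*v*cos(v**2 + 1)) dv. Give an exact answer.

Let u = v**2 + 1, so du = 2*v dv. When v = 0, u = 1; when v = 1, u = 2.
The integral becomes ∫ cos(u) du from 1 to 2, with antiderivative sin(u).
Back in v: F(v) = sin(v**2 + 1).
Then F(1) - F(0) = (sin(2)) - (sin(1)) = -sin(1) + sin(2).

-sin(1) + sin(2)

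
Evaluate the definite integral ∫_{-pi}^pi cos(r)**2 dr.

pi

Use the identity cos^2(r) = (1 + cos(2*r))/2.
An antiderivative is F(r) = r/2 + sin(2*r)/4.
Then F(pi) - F(-pi) = (pi/2) - (-pi/2) = pi.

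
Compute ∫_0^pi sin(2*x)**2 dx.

pi/2

Use the identity sin^2(2*x) = (1 - cos(4*x))/2.
An antiderivative is F(x) = x/2 - sin(4*x)/8.
Then F(pi) - F(0) = (pi/2) - (0) = pi/2.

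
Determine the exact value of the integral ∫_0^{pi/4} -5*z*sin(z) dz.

5*sqrt(2)*(-4 + pi)/8

Integrate by parts once (u = z, dv = -5*sin(z) dz).
An antiderivative is F(z) = 5*z*cos(z) - 5*sin(z).
Then F(pi/4) - F(0) = (5*sqrt(2)*(-4 + pi)/8) - (0) = 5*sqrt(2)*(-4 + pi)/8.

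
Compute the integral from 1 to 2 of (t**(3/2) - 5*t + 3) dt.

-49/10 + 8*sqrt(2)/5

By the power rule, an antiderivative is F(t) = 2*t**(5/2)/5 - 5*t**2/2 + 3*t.
Then F(2) - F(1) = (-4 + 8*sqrt(2)/5) - (9/10) = -49/10 + 8*sqrt(2)/5.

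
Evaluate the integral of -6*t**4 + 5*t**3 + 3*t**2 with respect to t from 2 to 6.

-37424/5

By the power rule, an antiderivative is F(t) = -6*t**5/5 + 5*t**4/4 + t**3.
Then F(6) - F(2) = (-37476/5) - (-52/5) = -37424/5.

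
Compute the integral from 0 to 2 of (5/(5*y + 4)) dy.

Let u = 5*y + 4, so du = 5 dy. When y = 0, u = 4; when y = 2, u = 14.
The integral becomes ∫ 1/u du from 4 to 14, with antiderivative log(u).
Back in y: F(y) = log(5*y + 4).
Then F(2) - F(0) = (log(14)) - (log(4)) = log(7/2).

log(7/2)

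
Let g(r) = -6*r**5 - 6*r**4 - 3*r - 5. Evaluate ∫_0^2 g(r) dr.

-592/5

By the power rule, an antiderivative is F(r) = -r**6 - 6*r**5/5 - 3*r**2/2 - 5*r.
Then F(2) - F(0) = (-592/5) - (0) = -592/5.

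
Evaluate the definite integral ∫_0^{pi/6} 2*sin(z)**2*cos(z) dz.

1/12

Let u = sin(z), so du = cos(z) dz. When z = 0, u = 0; when z = pi/6, u = 1/2.
The integral becomes 2·∫ u**2 du from 0 to 1/2, with antiderivative 2*u**3/3.
Back in z: F(z) = 2*sin(z)**3/3.
Then F(pi/6) - F(0) = (1/12) - (0) = 1/12.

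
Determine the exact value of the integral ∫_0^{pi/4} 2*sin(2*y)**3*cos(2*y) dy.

Let u = sin(2*y), so du = 2*cos(2*y) dy. When y = 0, u = 0; when y = pi/4, u = 1.
The integral becomes ∫ u**3 du from 0 to 1, with antiderivative u**4/4.
Back in y: F(y) = sin(2*y)**4/4.
Then F(pi/4) - F(0) = (1/4) - (0) = 1/4.

1/4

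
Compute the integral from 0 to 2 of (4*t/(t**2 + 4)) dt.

log(4)

Let u = t**2 + 4, so du = 2*t dt. When t = 0, u = 4; when t = 2, u = 8.
The integral becomes 2·∫ 1/u du from 4 to 8, with antiderivative 2*log(u).
Back in t: F(t) = 2*log(t**2 + 4).
Then F(2) - F(0) = (log(64)) - (log(16)) = log(4).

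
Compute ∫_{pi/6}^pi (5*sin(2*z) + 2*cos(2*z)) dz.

-5/4 - sqrt(3)/2

An antiderivative is F(z) = sin(2*z) - 5*cos(2*z)/2.
Then F(pi) - F(pi/6) = (-5/2) - (-5/4 + sqrt(3)/2) = -5/4 - sqrt(3)/2.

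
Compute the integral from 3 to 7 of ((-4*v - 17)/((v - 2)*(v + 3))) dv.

Factor the denominator: v**2 + v - 6 = (v + 3)(v - 2).
Partial fractions: (-4*v - 17)/((v - 2)*(v + 3)) = 1/(v + 3) - 5/(v - 2).
An antiderivative is F(v) = -5*log(v - 2) + log(v + 3).
Then F(7) - F(3) = (-4*log(5) + log(2)) - (log(6)) = -4*log(5) - log(3).

-4*log(5) - log(3)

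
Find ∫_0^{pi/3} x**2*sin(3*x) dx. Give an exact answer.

Integrate by parts twice (u = x^2, dv = sin(3*x) dx).
An antiderivative is F(x) = -x**2*cos(3*x)/3 + 2*x*sin(3*x)/9 + 2*cos(3*x)/27.
Then F(pi/3) - F(0) = (-2/27 + pi**2/27) - (2/27) = -4/27 + pi**2/27.

-4/27 + pi**2/27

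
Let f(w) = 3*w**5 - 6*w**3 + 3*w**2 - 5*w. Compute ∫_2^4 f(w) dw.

By the power rule, an antiderivative is F(w) = w**6/2 - 3*w**4/2 + w**3 - 5*w**2/2.
Then F(4) - F(2) = (1688) - (6) = 1682.

1682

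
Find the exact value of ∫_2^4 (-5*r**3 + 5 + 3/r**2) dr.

By the power rule, an antiderivative is F(r) = -5*r**4/4 + 5*r - 3/r.
Then F(4) - F(2) = (-1203/4) - (-23/2) = -1157/4.

-1157/4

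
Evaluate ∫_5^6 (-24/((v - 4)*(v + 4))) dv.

-6*log(3) + 3*log(5)

Factor the denominator: v**2 - 16 = (v + 4)(v - 4).
Partial fractions: -24/((v - 4)*(v + 4)) = 3/(v + 4) - 3/(v - 4).
An antiderivative is F(v) = -3*log(v - 4) + 3*log(v + 4).
Then F(6) - F(5) = (3*log(5)) - (6*log(3)) = -6*log(3) + 3*log(5).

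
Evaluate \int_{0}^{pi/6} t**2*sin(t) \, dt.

Integrate by parts twice (u = t^2, dv = sin(t) dt).
An antiderivative is F(t) = -t**2*cos(t) + 2*t*sin(t) + 2*cos(t).
Then F(pi/6) - F(0) = (-sqrt(3)*pi**2/72 + pi/6 + sqrt(3)) - (2) = -2 - sqrt(3)*pi**2/72 + pi/6 + sqrt(3).

-2 - sqrt(3)*pi**2/72 + pi/6 + sqrt(3)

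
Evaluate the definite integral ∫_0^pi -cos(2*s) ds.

0

An antiderivative is F(s) = -sin(2*s)/2.
Then F(pi) - F(0) = (0) - (0) = 0.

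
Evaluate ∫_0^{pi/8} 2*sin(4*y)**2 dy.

Use the identity sin^2(4*y) = (1 - cos(8*y))/2.
An antiderivative is F(y) = y - sin(8*y)/8.
Then F(pi/8) - F(0) = (pi/8) - (0) = pi/8.

pi/8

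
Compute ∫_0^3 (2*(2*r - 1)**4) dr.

Let u = 2*r - 1, so du = 2 dr. When r = 0, u = -1; when r = 3, u = 5.
The integral becomes ∫ u**4 du from -1 to 5, with antiderivative u**5/5.
Back in r: F(r) = (2*r - 1)**5/5.
Then F(3) - F(0) = (625) - (-1/5) = 3126/5.

3126/5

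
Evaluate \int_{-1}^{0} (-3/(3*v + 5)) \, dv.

An antiderivative is F(v) = -log(3*v + 5).
Then F(0) - F(-1) = (-log(5)) - (-log(2)) = log(2/5).

log(2/5)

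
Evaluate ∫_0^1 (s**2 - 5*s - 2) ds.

By the power rule, an antiderivative is F(s) = s**3/3 - 5*s**2/2 - 2*s.
Then F(1) - F(0) = (-25/6) - (0) = -25/6.

-25/6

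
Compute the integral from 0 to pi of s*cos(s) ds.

Integrate by parts once (u = s, dv = cos(s) ds).
An antiderivative is F(s) = s*sin(s) + cos(s).
Then F(pi) - F(0) = (-1) - (1) = -2.

-2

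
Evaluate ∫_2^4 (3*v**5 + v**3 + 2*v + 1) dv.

2090

By the power rule, an antiderivative is F(v) = v**6/2 + v**4/4 + v**2 + v.
Then F(4) - F(2) = (2132) - (42) = 2090.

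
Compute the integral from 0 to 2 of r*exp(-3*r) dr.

Integrate by parts once (u = r, dv = exp(-3*r) dr).
An antiderivative is F(r) = (-3*r - 1)*exp(-3*r)/9.
Then F(2) - F(0) = (-7*exp(-6)/9) - (-1/9) = (-7 + exp(6))*exp(-6)/9.

(-7 + exp(6))*exp(-6)/9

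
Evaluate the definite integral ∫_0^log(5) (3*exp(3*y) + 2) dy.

An antiderivative is F(y) = exp(3*y) + 2*y.
Then F(log(5)) - F(0) = (log(25) + 125) - (1) = 2*log(5) + 124.

2*log(5) + 124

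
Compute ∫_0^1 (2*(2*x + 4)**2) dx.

Let u = 2*x + 4, so du = 2 dx. When x = 0, u = 4; when x = 1, u = 6.
The integral becomes ∫ u**2 du from 4 to 6, with antiderivative u**3/3.
Back in x: F(x) = (2*x + 4)**3/3.
Then F(1) - F(0) = (72) - (64/3) = 152/3.

152/3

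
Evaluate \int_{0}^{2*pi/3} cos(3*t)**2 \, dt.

pi/3

Use the identity cos^2(3*t) = (1 + cos(6*t))/2.
An antiderivative is F(t) = t/2 + sin(6*t)/12.
Then F(2*pi/3) - F(0) = (pi/3) - (0) = pi/3.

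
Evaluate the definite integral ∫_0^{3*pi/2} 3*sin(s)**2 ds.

9*pi/4

Use the identity sin^2(s) = (1 - cos(2*s))/2.
An antiderivative is F(s) = 3*s/2 - 3*sin(2*s)/4.
Then F(3*pi/2) - F(0) = (9*pi/4) - (0) = 9*pi/4.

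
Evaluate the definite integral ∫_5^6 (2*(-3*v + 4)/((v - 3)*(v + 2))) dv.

Factor the denominator: v**2 - v - 6 = (v + 2)(v - 3).
Partial fractions: 2*(-3*v + 4)/((v - 3)*(v + 2)) = -4/(v + 2) - 2/(v - 3).
An antiderivative is F(v) = -2*log(v - 3) - 4*log(v + 2).
Then F(6) - F(5) = (-12*log(2) - 2*log(3)) - (-4*log(7) - 2*log(2)) = -10*log(2) - 2*log(3) + 4*log(7).

-10*log(2) - 2*log(3) + 4*log(7)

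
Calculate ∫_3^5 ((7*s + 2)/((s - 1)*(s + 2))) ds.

Factor the denominator: s**2 + s - 2 = (s + 2)(s - 1).
Partial fractions: (7*s + 2)/((s - 1)*(s + 2)) = 4/(s + 2) + 3/(s - 1).
An antiderivative is F(s) = 3*log(s - 1) + 4*log(s + 2).
Then F(5) - F(3) = (6*log(2) + 4*log(7)) - (3*log(2) + 4*log(5)) = -4*log(5) + 3*log(2) + 4*log(7).

-4*log(5) + 3*log(2) + 4*log(7)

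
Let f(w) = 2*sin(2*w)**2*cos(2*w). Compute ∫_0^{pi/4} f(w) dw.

Let u = sin(2*w), so du = 2*cos(2*w) dw. When w = 0, u = 0; when w = pi/4, u = 1.
The integral becomes ∫ u**2 du from 0 to 1, with antiderivative u**3/3.
Back in w: F(w) = sin(2*w)**3/3.
Then F(pi/4) - F(0) = (1/3) - (0) = 1/3.

1/3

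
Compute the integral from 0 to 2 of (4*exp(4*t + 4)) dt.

-exp(4) + exp(12)

Let u = 4*t + 4, so du = 4 dt. When t = 0, u = 4; when t = 2, u = 12.
The integral becomes ∫ exp(u) du from 4 to 12, with antiderivative exp(u).
Back in t: F(t) = exp(4*t + 4).
Then F(2) - F(0) = (exp(12)) - (exp(4)) = -exp(4) + exp(12).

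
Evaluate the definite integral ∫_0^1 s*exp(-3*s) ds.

(-4 + exp(3))*exp(-3)/9

Integrate by parts once (u = s, dv = exp(-3*s) ds).
An antiderivative is F(s) = (-3*s - 1)*exp(-3*s)/9.
Then F(1) - F(0) = (-4*exp(-3)/9) - (-1/9) = (-4 + exp(3))*exp(-3)/9.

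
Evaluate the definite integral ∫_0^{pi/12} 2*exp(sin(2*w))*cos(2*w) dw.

Let u = sin(2*w), so du = 2*cos(2*w) dw. When w = 0, u = 0; when w = pi/12, u = 1/2.
The integral becomes ∫ exp(u) du from 0 to 1/2, with antiderivative exp(u).
Back in w: F(w) = exp(sin(2*w)).
Then F(pi/12) - F(0) = (exp(1/2)) - (1) = -1 + exp(1/2).

-1 + exp(1/2)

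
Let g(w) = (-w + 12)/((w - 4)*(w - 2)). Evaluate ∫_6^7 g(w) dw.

-5*log(5) + 6*log(2) + 4*log(3)

Factor the denominator: w**2 - 6*w + 8 = (w - 2)(w - 4).
Partial fractions: (-w + 12)/((w - 4)*(w - 2)) = -5/(w - 2) + 4/(w - 4).
An antiderivative is F(w) = 4*log(w - 4) - 5*log(w - 2).
Then F(7) - F(6) = (-5*log(5) + 4*log(3)) - (-log(64)) = -5*log(5) + 6*log(2) + 4*log(3).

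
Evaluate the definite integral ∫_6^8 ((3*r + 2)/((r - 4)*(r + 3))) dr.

log(44/9)

Factor the denominator: r**2 - r - 12 = (r + 3)(r - 4).
Partial fractions: (3*r + 2)/((r - 4)*(r + 3)) = 1/(r + 3) + 2/(r - 4).
An antiderivative is F(r) = 2*log(r - 4) + log(r + 3).
Then F(8) - F(6) = (log(11) + 4*log(2)) - (log(36)) = log(44/9).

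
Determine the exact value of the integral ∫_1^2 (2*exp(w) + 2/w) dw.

An antiderivative is F(w) = 2*exp(w) + 2*log(w).
Then F(2) - F(1) = (2*log(2) + 2*exp(2)) - (2*exp(1)) = -2*exp(1) + 2*log(2) + 2*exp(2).

-2*exp(1) + 2*log(2) + 2*exp(2)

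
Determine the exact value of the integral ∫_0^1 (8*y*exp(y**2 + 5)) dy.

-4*(1 - exp(1))*exp(5)

Let u = y**2 + 5, so du = 2*y dy. When y = 0, u = 5; when y = 1, u = 6.
The integral becomes 4·∫ exp(u) du from 5 to 6, with antiderivative 4*exp(u).
Back in y: F(y) = 4*exp(y**2 + 5).
Then F(1) - F(0) = (4*exp(6)) - (4*exp(5)) = -4*(1 - exp(1))*exp(5).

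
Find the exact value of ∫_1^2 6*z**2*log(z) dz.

Integrate by parts once (u = ln z, dv = 6*z**2 dz).
An antiderivative is F(z) = 2*z**3*(3*log(z) - 1)/3.
Then F(2) - F(1) = (-16/3 + 16*log(2)) - (-2/3) = -14/3 + 16*log(2).

-14/3 + 16*log(2)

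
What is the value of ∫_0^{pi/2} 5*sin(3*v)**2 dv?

Use the identity sin^2(3*v) = (1 - cos(6*v))/2.
An antiderivative is F(v) = 5*v/2 - 5*sin(6*v)/12.
Then F(pi/2) - F(0) = (5*pi/4) - (0) = 5*pi/4.

5*pi/4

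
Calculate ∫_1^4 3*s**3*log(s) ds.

-765/16 + 384*log(2)

Integrate by parts once (u = ln s, dv = 3*s**3 ds).
An antiderivative is F(s) = 3*s**4*(4*log(s) - 1)/16.
Then F(4) - F(1) = (-48 + 384*log(2)) - (-3/16) = -765/16 + 384*log(2).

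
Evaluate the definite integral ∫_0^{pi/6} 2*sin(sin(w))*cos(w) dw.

2 - 2*cos(1/2)

Let u = sin(w), so du = cos(w) dw. When w = 0, u = 0; when w = pi/6, u = 1/2.
The integral becomes 2·∫ sin(u) du from 0 to 1/2, with antiderivative -2*cos(u).
Back in w: F(w) = -2*cos(sin(w)).
Then F(pi/6) - F(0) = (-2*cos(1/2)) - (-2) = 2 - 2*cos(1/2).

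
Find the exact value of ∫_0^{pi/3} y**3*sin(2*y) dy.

Integrate by parts 3 times (u = y^3, dv = sin(2*y) dy).
An antiderivative is F(y) = -y**3*cos(2*y)/2 + 3*y**2*sin(2*y)/4 + 3*y*cos(2*y)/4 - 3*sin(2*y)/8.
Then F(pi/3) - F(0) = (-pi/8 - 3*sqrt(3)/16 + pi**3/108 + sqrt(3)*pi**2/24) - (0) = -pi/8 - 3*sqrt(3)/16 + pi**3/108 + sqrt(3)*pi**2/24.

-pi/8 - 3*sqrt(3)/16 + pi**3/108 + sqrt(3)*pi**2/24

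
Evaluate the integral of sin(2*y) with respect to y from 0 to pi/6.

1/4

An antiderivative is F(y) = -cos(2*y)/2.
Then F(pi/6) - F(0) = (-1/4) - (-1/2) = 1/4.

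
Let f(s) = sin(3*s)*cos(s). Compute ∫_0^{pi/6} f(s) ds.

5/16

Use the identity sin(3*s)cos(s) = [sin(4*s) + sin(2*s)]/2.
An antiderivative is F(s) = -cos(2*s)/4 - cos(4*s)/8.
Then F(pi/6) - F(0) = (-1/16) - (-3/8) = 5/16.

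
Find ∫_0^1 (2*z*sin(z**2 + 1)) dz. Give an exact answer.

Let u = z**2 + 1, so du = 2*z dz. When z = 0, u = 1; when z = 1, u = 2.
The integral becomes ∫ sin(u) du from 1 to 2, with antiderivative -cos(u).
Back in z: F(z) = -cos(z**2 + 1).
Then F(1) - F(0) = (-cos(2)) - (-cos(1)) = -cos(2) + cos(1).

-cos(2) + cos(1)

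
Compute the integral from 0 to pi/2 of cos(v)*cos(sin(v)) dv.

Let u = sin(v), so du = cos(v) dv. When v = 0, u = 0; when v = pi/2, u = 1.
The integral becomes ∫ cos(u) du from 0 to 1, with antiderivative sin(u).
Back in v: F(v) = sin(sin(v)).
Then F(pi/2) - F(0) = (sin(1)) - (0) = sin(1).

sin(1)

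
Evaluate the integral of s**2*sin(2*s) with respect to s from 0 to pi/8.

Integrate by parts twice (u = s^2, dv = sin(2*s) ds).
An antiderivative is F(s) = -s**2*cos(2*s)/2 + s*sin(2*s)/2 + cos(2*s)/4.
Then F(pi/8) - F(0) = (sqrt(2)*(-pi**2 + 8*pi + 32)/256) - (1/4) = -1/4 - sqrt(2)*pi**2/256 + sqrt(2)*pi/32 + sqrt(2)/8.

-1/4 - sqrt(2)*pi**2/256 + sqrt(2)*pi/32 + sqrt(2)/8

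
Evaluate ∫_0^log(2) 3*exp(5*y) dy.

93/5

Let u = exp(y), so du = exp(y) dy. When y = 0, u = 1; when y = log(2), u = 2.
The integral becomes 3·∫ u**4 du from 1 to 2, with antiderivative 3*u**5/5.
Back in y: F(y) = 3*exp(5*y)/5.
Then F(log(2)) - F(0) = (96/5) - (3/5) = 93/5.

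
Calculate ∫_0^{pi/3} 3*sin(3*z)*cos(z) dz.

Use the identity sin(3*z)cos(z) = [sin(4*z) + sin(2*z)]/2.
An antiderivative is F(z) = -3*cos(2*z)/4 - 3*cos(4*z)/8.
Then F(pi/3) - F(0) = (9/16) - (-9/8) = 27/16.

27/16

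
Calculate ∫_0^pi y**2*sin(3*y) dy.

-4/27 + pi**2/3

Integrate by parts twice (u = y^2, dv = sin(3*y) dy).
An antiderivative is F(y) = -y**2*cos(3*y)/3 + 2*y*sin(3*y)/9 + 2*cos(3*y)/27.
Then F(pi) - F(0) = (-2/27 + pi**2/3) - (2/27) = -4/27 + pi**2/3.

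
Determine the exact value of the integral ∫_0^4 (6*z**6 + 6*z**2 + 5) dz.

99340/7

By the power rule, an antiderivative is F(z) = 6*z**7/7 + 2*z**3 + 5*z.
Then F(4) - F(0) = (99340/7) - (0) = 99340/7.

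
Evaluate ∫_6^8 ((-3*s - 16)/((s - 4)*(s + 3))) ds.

-4*log(2) - 2*log(3) + log(11)

Factor the denominator: s**2 - s - 12 = (s + 3)(s - 4).
Partial fractions: (-3*s - 16)/((s - 4)*(s + 3)) = 1/(s + 3) - 4/(s - 4).
An antiderivative is F(s) = -4*log(s - 4) + log(s + 3).
Then F(8) - F(6) = (-8*log(2) + log(11)) - (log(9/16)) = -4*log(2) - 2*log(3) + log(11).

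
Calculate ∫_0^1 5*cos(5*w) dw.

sin(5)

Let u = 5*w, so du = 5 dw. When w = 0, u = 0; when w = 1, u = 5.
The integral becomes ∫ cos(u) du from 0 to 5, with antiderivative sin(u).
Back in w: F(w) = sin(5*w).
Then F(1) - F(0) = (sin(5)) - (0) = sin(5).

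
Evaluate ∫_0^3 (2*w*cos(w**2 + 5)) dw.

-sin(5) + sin(14)

Let u = w**2 + 5, so du = 2*w dw. When w = 0, u = 5; when w = 3, u = 14.
The integral becomes ∫ cos(u) du from 5 to 14, with antiderivative sin(u).
Back in w: F(w) = sin(w**2 + 5).
Then F(3) - F(0) = (sin(14)) - (sin(5)) = -sin(5) + sin(14).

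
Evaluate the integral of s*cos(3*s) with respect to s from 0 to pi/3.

Integrate by parts once (u = s, dv = cos(3*s) ds).
An antiderivative is F(s) = s*sin(3*s)/3 + cos(3*s)/9.
Then F(pi/3) - F(0) = (-1/9) - (1/9) = -2/9.

-2/9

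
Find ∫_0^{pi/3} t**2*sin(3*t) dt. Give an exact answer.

-4/27 + pi**2/27

Integrate by parts twice (u = t^2, dv = sin(3*t) dt).
An antiderivative is F(t) = -t**2*cos(3*t)/3 + 2*t*sin(3*t)/9 + 2*cos(3*t)/27.
Then F(pi/3) - F(0) = (-2/27 + pi**2/27) - (2/27) = -4/27 + pi**2/27.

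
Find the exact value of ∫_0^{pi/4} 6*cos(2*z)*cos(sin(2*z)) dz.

3*sin(1)

Let u = sin(2*z), so du = 2*cos(2*z) dz. When z = 0, u = 0; when z = pi/4, u = 1.
The integral becomes 3·∫ cos(u) du from 0 to 1, with antiderivative 3*sin(u).
Back in z: F(z) = 3*sin(sin(2*z)).
Then F(pi/4) - F(0) = (3*sin(1)) - (0) = 3*sin(1).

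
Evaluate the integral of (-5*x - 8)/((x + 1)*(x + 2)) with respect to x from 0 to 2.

Factor the denominator: x**2 + 3*x + 2 = (x + 2)(x + 1).
Partial fractions: (-5*x - 8)/((x + 1)*(x + 2)) = -2/(x + 2) - 3/(x + 1).
An antiderivative is F(x) = -3*log(x + 1) - 2*log(x + 2).
Then F(2) - F(0) = (-3*log(3) - 4*log(2)) - (-log(4)) = -3*log(3) - 2*log(2).

-3*log(3) - 2*log(2)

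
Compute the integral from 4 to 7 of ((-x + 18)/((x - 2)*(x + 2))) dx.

Factor the denominator: x**2 - 4 = (x + 2)(x - 2).
Partial fractions: (-x + 18)/((x - 2)*(x + 2)) = -5/(x + 2) + 4/(x - 2).
An antiderivative is F(x) = 4*log(x - 2) - 5*log(x + 2).
Then F(7) - F(4) = (-10*log(3) + 4*log(5)) - (-5*log(3) - log(2)) = -5*log(3) + log(2) + 4*log(5).

-5*log(3) + log(2) + 4*log(5)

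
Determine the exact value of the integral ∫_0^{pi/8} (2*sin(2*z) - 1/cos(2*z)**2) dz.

An antiderivative is F(z) = -cos(2*z) - tan(2*z)/2.
Then F(pi/8) - F(0) = (-sqrt(2)/2 - 1/2) - (-1) = 1/2 - sqrt(2)/2.

1/2 - sqrt(2)/2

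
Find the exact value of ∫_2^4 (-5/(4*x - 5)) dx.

-5*log(11)/4 + 5*log(3)/4

An antiderivative is F(x) = -5*log(4*x - 5)/4.
Then F(4) - F(2) = (-5*log(11)/4) - (-5*log(3)/4) = -5*log(11)/4 + 5*log(3)/4.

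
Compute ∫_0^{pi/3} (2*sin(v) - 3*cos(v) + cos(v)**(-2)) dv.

1 - sqrt(3)/2

An antiderivative is F(v) = -3*sin(v) - 2*cos(v) + tan(v).
Then F(pi/3) - F(0) = (-1 - sqrt(3)/2) - (-2) = 1 - sqrt(3)/2.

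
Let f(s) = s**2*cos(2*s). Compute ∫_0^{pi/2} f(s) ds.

Integrate by parts twice (u = s^2, dv = cos(2*s) ds).
An antiderivative is F(s) = s**2*sin(2*s)/2 + s*cos(2*s)/2 - sin(2*s)/4.
Then F(pi/2) - F(0) = (-pi/4) - (0) = -pi/4.

-pi/4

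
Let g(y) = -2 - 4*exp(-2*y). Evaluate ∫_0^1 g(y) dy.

An antiderivative is F(y) = -2*y + 2*exp(-2*y).
Then F(1) - F(0) = (-2 + 2*exp(-2)) - (2) = -4 + 2*exp(-2).

-4 + 2*exp(-2)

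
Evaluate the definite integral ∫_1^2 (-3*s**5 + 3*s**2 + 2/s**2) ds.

By the power rule, an antiderivative is F(s) = -s**6/2 + s**3 - 2/s.
Then F(2) - F(1) = (-25) - (-3/2) = -47/2.

-47/2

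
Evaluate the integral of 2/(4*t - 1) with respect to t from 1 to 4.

An antiderivative is F(t) = log(4*t - 1)/2.
Then F(4) - F(1) = (log(15)/2) - (log(3)/2) = log(5)/2.

log(5)/2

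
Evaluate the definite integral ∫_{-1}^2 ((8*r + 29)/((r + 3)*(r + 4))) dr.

-2*log(2) + 5*log(5)

Factor the denominator: r**2 + 7*r + 12 = (r + 4)(r + 3).
Partial fractions: (8*r + 29)/((r + 3)*(r + 4)) = 3/(r + 4) + 5/(r + 3).
An antiderivative is F(r) = 5*log(r + 3) + 3*log(r + 4).
Then F(2) - F(-1) = (3*log(2) + 3*log(3) + 5*log(5)) - (3*log(3) + 5*log(2)) = -2*log(2) + 5*log(5).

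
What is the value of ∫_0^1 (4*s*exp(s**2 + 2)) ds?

-2*(1 - exp(1))*exp(2)

Let u = s**2 + 2, so du = 2*s ds. When s = 0, u = 2; when s = 1, u = 3.
The integral becomes 2·∫ exp(u) du from 2 to 3, with antiderivative 2*exp(u).
Back in s: F(s) = 2*exp(s**2 + 2).
Then F(1) - F(0) = (2*exp(3)) - (2*exp(2)) = -2*(1 - exp(1))*exp(2).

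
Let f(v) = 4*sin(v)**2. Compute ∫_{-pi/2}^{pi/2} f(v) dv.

Use the identity sin^2(v) = (1 - cos(2*v))/2.
An antiderivative is F(v) = 2*v - sin(2*v).
Then F(pi/2) - F(-pi/2) = (pi) - (-pi) = 2*pi.

2*pi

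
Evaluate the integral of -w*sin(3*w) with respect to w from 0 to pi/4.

Integrate by parts once (u = w, dv = -sin(3*w) dw).
An antiderivative is F(w) = w*cos(3*w)/3 - sin(3*w)/9.
Then F(pi/4) - F(0) = (sqrt(2)*(-3*pi - 4)/72) - (0) = sqrt(2)*(-3*pi - 4)/72.

sqrt(2)*(-3*pi - 4)/72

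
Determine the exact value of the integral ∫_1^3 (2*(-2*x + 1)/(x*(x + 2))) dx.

-5*log(5) + 6*log(3)

Factor the denominator: x**2 + 2*x = (x + 2)x.
Partial fractions: 2*(-2*x + 1)/(x*(x + 2)) = -5/(x + 2) + 1/x.
An antiderivative is F(x) = log(x) - 5*log(x + 2).
Then F(3) - F(1) = (-5*log(5) + log(3)) - (-5*log(3)) = -5*log(5) + 6*log(3).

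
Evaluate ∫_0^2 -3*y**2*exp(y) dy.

6 - 6*exp(2)

Integrate by parts twice (u = y^2, dv = -3*exp(y) dy).
An antiderivative is F(y) = (-3*y**2 + 6*y - 6)*exp(y).
Then F(2) - F(0) = (-6*exp(2)) - (-6) = 6 - 6*exp(2).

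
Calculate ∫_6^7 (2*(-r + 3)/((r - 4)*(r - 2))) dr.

log(8/15)

Factor the denominator: r**2 - 6*r + 8 = (r - 2)(r - 4).
Partial fractions: 2*(-r + 3)/((r - 4)*(r - 2)) = -1/(r - 2) - 1/(r - 4).
An antiderivative is F(r) = -log(r - 4) - log(r - 2).
Then F(7) - F(6) = (-log(15)) - (-log(8)) = log(8/15).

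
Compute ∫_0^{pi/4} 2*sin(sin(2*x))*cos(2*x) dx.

Let u = sin(2*x), so du = 2*cos(2*x) dx. When x = 0, u = 0; when x = pi/4, u = 1.
The integral becomes ∫ sin(u) du from 0 to 1, with antiderivative -cos(u).
Back in x: F(x) = -cos(sin(2*x)).
Then F(pi/4) - F(0) = (-cos(1)) - (-1) = 1 - cos(1).

1 - cos(1)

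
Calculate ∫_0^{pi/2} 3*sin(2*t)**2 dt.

3*pi/4

Use the identity sin^2(2*t) = (1 - cos(4*t))/2.
An antiderivative is F(t) = 3*t/2 - 3*sin(4*t)/8.
Then F(pi/2) - F(0) = (3*pi/4) - (0) = 3*pi/4.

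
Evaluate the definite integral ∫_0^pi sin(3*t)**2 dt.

Use the identity sin^2(3*t) = (1 - cos(6*t))/2.
An antiderivative is F(t) = t/2 - sin(6*t)/12.
Then F(pi) - F(0) = (pi/2) - (0) = pi/2.

pi/2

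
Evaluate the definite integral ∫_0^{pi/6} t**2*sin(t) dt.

Integrate by parts twice (u = t^2, dv = sin(t) dt).
An antiderivative is F(t) = -t**2*cos(t) + 2*t*sin(t) + 2*cos(t).
Then F(pi/6) - F(0) = (-sqrt(3)*pi**2/72 + pi/6 + sqrt(3)) - (2) = -2 - sqrt(3)*pi**2/72 + pi/6 + sqrt(3).

-2 - sqrt(3)*pi**2/72 + pi/6 + sqrt(3)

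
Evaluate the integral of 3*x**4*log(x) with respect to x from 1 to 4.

-3069/25 + 6144*log(2)/5

Integrate by parts once (u = ln x, dv = 3*x**4 dx).
An antiderivative is F(x) = 3*x**5*(5*log(x) - 1)/25.
Then F(4) - F(1) = (-3072/25 + 6144*log(2)/5) - (-3/25) = -3069/25 + 6144*log(2)/5.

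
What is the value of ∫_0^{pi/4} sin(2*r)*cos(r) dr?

2/3 - sqrt(2)/6

Use the identity sin(2*r)cos(r) = [sin(3*r) + sin(r)]/2.
An antiderivative is F(r) = -cos(r)/2 - cos(3*r)/6.
Then F(pi/4) - F(0) = (-sqrt(2)/6) - (-2/3) = 2/3 - sqrt(2)/6.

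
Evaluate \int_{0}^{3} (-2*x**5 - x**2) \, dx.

By the power rule, an antiderivative is F(x) = -x**6/3 - x**3/3.
Then F(3) - F(0) = (-252) - (0) = -252.

-252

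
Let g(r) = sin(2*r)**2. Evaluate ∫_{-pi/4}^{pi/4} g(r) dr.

Use the identity sin^2(2*r) = (1 - cos(4*r))/2.
An antiderivative is F(r) = r/2 - sin(4*r)/8.
Then F(pi/4) - F(-pi/4) = (pi/8) - (-pi/8) = pi/4.

pi/4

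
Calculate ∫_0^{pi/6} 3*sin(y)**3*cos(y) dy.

Let u = sin(y), so du = cos(y) dy. When y = 0, u = 0; when y = pi/6, u = 1/2.
The integral becomes 3·∫ u**3 du from 0 to 1/2, with antiderivative 3*u**4/4.
Back in y: F(y) = 3*sin(y)**4/4.
Then F(pi/6) - F(0) = (3/64) - (0) = 3/64.

3/64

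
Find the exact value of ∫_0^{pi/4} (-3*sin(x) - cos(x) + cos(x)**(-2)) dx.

-2 + sqrt(2)

An antiderivative is F(x) = -sin(x) + 3*cos(x) + tan(x).
Then F(pi/4) - F(0) = (1 + sqrt(2)) - (3) = -2 + sqrt(2).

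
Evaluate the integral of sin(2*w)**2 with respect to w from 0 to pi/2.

Use the identity sin^2(2*w) = (1 - cos(4*w))/2.
An antiderivative is F(w) = w/2 - sin(4*w)/8.
Then F(pi/2) - F(0) = (pi/4) - (0) = pi/4.

pi/4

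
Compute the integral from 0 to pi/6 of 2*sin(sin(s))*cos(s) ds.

2 - 2*cos(1/2)

Let u = sin(s), so du = cos(s) ds. When s = 0, u = 0; when s = pi/6, u = 1/2.
The integral becomes 2·∫ sin(u) du from 0 to 1/2, with antiderivative -2*cos(u).
Back in s: F(s) = -2*cos(sin(s)).
Then F(pi/6) - F(0) = (-2*cos(1/2)) - (-2) = 2 - 2*cos(1/2).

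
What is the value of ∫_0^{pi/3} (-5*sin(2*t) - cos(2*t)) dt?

An antiderivative is F(t) = -sin(2*t)/2 + 5*cos(2*t)/2.
Then F(pi/3) - F(0) = (-5/4 - sqrt(3)/4) - (5/2) = -15/4 - sqrt(3)/4.

-15/4 - sqrt(3)/4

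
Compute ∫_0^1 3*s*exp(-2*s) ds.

3/4 - 9*exp(-2)/4

Integrate by parts once (u = s, dv = 3*exp(-2*s) ds).
An antiderivative is F(s) = (-6*s - 3)*exp(-2*s)/4.
Then F(1) - F(0) = (-9*exp(-2)/4) - (-3/4) = 3/4 - 9*exp(-2)/4.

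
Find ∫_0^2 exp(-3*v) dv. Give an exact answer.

An antiderivative is F(v) = -exp(-3*v)/3.
Then F(2) - F(0) = (-exp(-6)/3) - (-1/3) = -(1 - exp(6))*exp(-6)/3.

-(1 - exp(6))*exp(-6)/3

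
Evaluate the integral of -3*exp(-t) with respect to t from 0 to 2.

-3 + 3*exp(-2)

An antiderivative is F(t) = 3*exp(-t).
Then F(2) - F(0) = (3*exp(-2)) - (3) = -3 + 3*exp(-2).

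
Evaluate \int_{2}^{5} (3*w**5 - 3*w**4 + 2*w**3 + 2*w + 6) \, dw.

31341/5

By the power rule, an antiderivative is F(w) = w**6/2 - 3*w**5/5 + w**4/2 + w**2 + 6*w.
Then F(5) - F(2) = (6305) - (184/5) = 31341/5.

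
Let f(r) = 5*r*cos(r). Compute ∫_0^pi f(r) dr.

Integrate by parts once (u = r, dv = 5*cos(r) dr).
An antiderivative is F(r) = 5*r*sin(r) + 5*cos(r).
Then F(pi) - F(0) = (-5) - (5) = -10.

-10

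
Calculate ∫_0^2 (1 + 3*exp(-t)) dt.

An antiderivative is F(t) = t - 3*exp(-t).
Then F(2) - F(0) = (2 - 3*exp(-2)) - (-3) = 5 - 3*exp(-2).

5 - 3*exp(-2)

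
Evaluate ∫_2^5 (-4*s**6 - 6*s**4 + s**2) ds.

By the power rule, an antiderivative is F(s) = -4*s**7/7 - 6*s**5/5 + s**3/3.
Then F(5) - F(2) = (-1015375/21) - (-11432/105) = -1688481/35.

-1688481/35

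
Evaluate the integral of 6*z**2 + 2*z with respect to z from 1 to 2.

By the power rule, an antiderivative is F(z) = 2*z**3 + z**2.
Then F(2) - F(1) = (20) - (3) = 17.

17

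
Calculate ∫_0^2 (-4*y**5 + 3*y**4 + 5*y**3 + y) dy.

-22/15

By the power rule, an antiderivative is F(y) = -2*y**6/3 + 3*y**5/5 + 5*y**4/4 + y**2/2.
Then F(2) - F(0) = (-22/15) - (0) = -22/15.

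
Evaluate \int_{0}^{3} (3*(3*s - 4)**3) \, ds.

Let u = 3*s - 4, so du = 3 ds. When s = 0, u = -4; when s = 3, u = 5.
The integral becomes ∫ u**3 du from -4 to 5, with antiderivative u**4/4.
Back in s: F(s) = (3*s - 4)**4/4.
Then F(3) - F(0) = (625/4) - (64) = 369/4.

369/4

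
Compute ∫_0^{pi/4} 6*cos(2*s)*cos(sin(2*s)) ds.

3*sin(1)

Let u = sin(2*s), so du = 2*cos(2*s) ds. When s = 0, u = 0; when s = pi/4, u = 1.
The integral becomes 3·∫ cos(u) du from 0 to 1, with antiderivative 3*sin(u).
Back in s: F(s) = 3*sin(sin(2*s)).
Then F(pi/4) - F(0) = (3*sin(1)) - (0) = 3*sin(1).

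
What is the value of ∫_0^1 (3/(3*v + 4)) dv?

log(7/4)

Let u = 3*v + 4, so du = 3 dv. When v = 0, u = 4; when v = 1, u = 7.
The integral becomes ∫ 1/u du from 4 to 7, with antiderivative log(u).
Back in v: F(v) = log(3*v + 4).
Then F(1) - F(0) = (log(7)) - (log(4)) = log(7/4).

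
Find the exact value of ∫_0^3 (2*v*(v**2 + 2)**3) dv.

14625/4

Let u = v**2 + 2, so du = 2*v dv. When v = 0, u = 2; when v = 3, u = 11.
The integral becomes ∫ u**3 du from 2 to 11, with antiderivative u**4/4.
Back in v: F(v) = (v**2 + 2)**4/4.
Then F(3) - F(0) = (14641/4) - (4) = 14625/4.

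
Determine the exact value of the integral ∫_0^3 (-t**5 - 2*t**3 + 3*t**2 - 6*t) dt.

By the power rule, an antiderivative is F(t) = -t**6/6 - t**4/2 + t**3 - 3*t**2.
Then F(3) - F(0) = (-162) - (0) = -162.

-162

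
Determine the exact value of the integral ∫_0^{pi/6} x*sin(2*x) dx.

-pi/24 + sqrt(3)/8

Integrate by parts once (u = x, dv = sin(2*x) dx).
An antiderivative is F(x) = -x*cos(2*x)/2 + sin(2*x)/4.
Then F(pi/6) - F(0) = (-pi/24 + sqrt(3)/8) - (0) = -pi/24 + sqrt(3)/8.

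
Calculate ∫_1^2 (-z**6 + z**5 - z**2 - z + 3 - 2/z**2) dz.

-199/21

By the power rule, an antiderivative is F(z) = -z**7/7 + z**6/6 - z**3/3 - z**2/2 + 3*z + 2/z.
Then F(2) - F(1) = (-37/7) - (88/21) = -199/21.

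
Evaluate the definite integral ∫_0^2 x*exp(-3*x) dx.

Integrate by parts once (u = x, dv = exp(-3*x) dx).
An antiderivative is F(x) = (-3*x - 1)*exp(-3*x)/9.
Then F(2) - F(0) = (-7*exp(-6)/9) - (-1/9) = (-7 + exp(6))*exp(-6)/9.

(-7 + exp(6))*exp(-6)/9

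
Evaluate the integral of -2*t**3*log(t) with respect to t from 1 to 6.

Integrate by parts once (u = ln t, dv = -2*t**3 dt).
An antiderivative is F(t) = -t**4*(4*log(t) - 1)/8.
Then F(6) - F(1) = (-648*log(3) - 648*log(2) + 162) - (1/8) = -648*log(3) - 648*log(2) + 1295/8.

-648*log(3) - 648*log(2) + 1295/8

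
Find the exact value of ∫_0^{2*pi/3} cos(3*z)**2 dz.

Use the identity cos^2(3*z) = (1 + cos(6*z))/2.
An antiderivative is F(z) = z/2 + sin(6*z)/12.
Then F(2*pi/3) - F(0) = (pi/3) - (0) = pi/3.

pi/3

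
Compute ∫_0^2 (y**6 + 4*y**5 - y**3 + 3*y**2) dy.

By the power rule, an antiderivative is F(y) = y**7/7 + 2*y**6/3 - y**4/4 + y**3.
Then F(2) - F(0) = (1364/21) - (0) = 1364/21.

1364/21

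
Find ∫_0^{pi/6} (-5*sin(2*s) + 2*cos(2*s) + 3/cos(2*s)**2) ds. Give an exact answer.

-5/4 + 2*sqrt(3)

An antiderivative is F(s) = sin(2*s) + 5*cos(2*s)/2 + 3*tan(2*s)/2.
Then F(pi/6) - F(0) = (5/4 + 2*sqrt(3)) - (5/2) = -5/4 + 2*sqrt(3).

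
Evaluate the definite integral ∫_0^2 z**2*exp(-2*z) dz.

Integrate by parts twice (u = z^2, dv = exp(-2*z) dz).
An antiderivative is F(z) = (-2*z**2 - 2*z - 1)*exp(-2*z)/4.
Then F(2) - F(0) = (-13*exp(-4)/4) - (-1/4) = (-13 + exp(4))*exp(-4)/4.

(-13 + exp(4))*exp(-4)/4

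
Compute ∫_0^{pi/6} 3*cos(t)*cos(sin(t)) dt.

3*sin(1/2)

Let u = sin(t), so du = cos(t) dt. When t = 0, u = 0; when t = pi/6, u = 1/2.
The integral becomes 3·∫ cos(u) du from 0 to 1/2, with antiderivative 3*sin(u).
Back in t: F(t) = 3*sin(sin(t)).
Then F(pi/6) - F(0) = (3*sin(1/2)) - (0) = 3*sin(1/2).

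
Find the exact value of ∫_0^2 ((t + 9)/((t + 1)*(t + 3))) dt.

-3*log(5) + 7*log(3)

Factor the denominator: t**2 + 4*t + 3 = (t + 3)(t + 1).
Partial fractions: (t + 9)/((t + 1)*(t + 3)) = -3/(t + 3) + 4/(t + 1).
An antiderivative is F(t) = 4*log(t + 1) - 3*log(t + 3).
Then F(2) - F(0) = (-3*log(5) + 4*log(3)) - (-log(27)) = -3*log(5) + 7*log(3).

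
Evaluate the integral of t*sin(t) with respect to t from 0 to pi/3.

Integrate by parts once (u = t, dv = sin(t) dt).
An antiderivative is F(t) = -t*cos(t) + sin(t).
Then F(pi/3) - F(0) = (-pi/6 + sqrt(3)/2) - (0) = -pi/6 + sqrt(3)/2.

-pi/6 + sqrt(3)/2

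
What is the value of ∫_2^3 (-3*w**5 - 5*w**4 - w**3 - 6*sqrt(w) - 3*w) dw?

-2269/4 - 12*sqrt(3) + 8*sqrt(2)

By the power rule, an antiderivative is F(w) = -w**6/2 - w**5 - w**4/4 - 4*w**(3/2) - 3*w**2/2.
Then F(3) - F(2) = (-2565/4 - 12*sqrt(3)) - (-74 - 8*sqrt(2)) = -2269/4 - 12*sqrt(3) + 8*sqrt(2).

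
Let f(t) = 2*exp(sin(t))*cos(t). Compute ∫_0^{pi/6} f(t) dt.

Let u = sin(t), so du = cos(t) dt. When t = 0, u = 0; when t = pi/6, u = 1/2.
The integral becomes 2·∫ exp(u) du from 0 to 1/2, with antiderivative 2*exp(u).
Back in t: F(t) = 2*exp(sin(t)).
Then F(pi/6) - F(0) = (2*exp(1/2)) - (2) = -2 + 2*exp(1/2).

-2 + 2*exp(1/2)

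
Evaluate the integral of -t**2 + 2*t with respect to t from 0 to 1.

2/3

By the power rule, an antiderivative is F(t) = -t**3/3 + t**2.
Then F(1) - F(0) = (2/3) - (0) = 2/3.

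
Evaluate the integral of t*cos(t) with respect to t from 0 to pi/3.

Integrate by parts once (u = t, dv = cos(t) dt).
An antiderivative is F(t) = t*sin(t) + cos(t).
Then F(pi/3) - F(0) = (1/2 + sqrt(3)*pi/6) - (1) = -1/2 + sqrt(3)*pi/6.

-1/2 + sqrt(3)*pi/6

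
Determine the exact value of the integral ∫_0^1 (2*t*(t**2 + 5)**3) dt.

671/4

Let u = t**2 + 5, so du = 2*t dt. When t = 0, u = 5; when t = 1, u = 6.
The integral becomes ∫ u**3 du from 5 to 6, with antiderivative u**4/4.
Back in t: F(t) = (t**2 + 5)**4/4.
Then F(1) - F(0) = (324) - (625/4) = 671/4.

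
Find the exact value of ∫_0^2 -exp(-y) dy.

An antiderivative is F(y) = exp(-y).
Then F(2) - F(0) = (exp(-2)) - (1) = -1 + exp(-2).

-1 + exp(-2)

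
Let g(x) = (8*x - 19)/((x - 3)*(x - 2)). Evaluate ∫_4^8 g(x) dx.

3*log(3) + 5*log(5)

Factor the denominator: x**2 - 5*x + 6 = (x - 2)(x - 3).
Partial fractions: (8*x - 19)/((x - 3)*(x - 2)) = 3/(x - 2) + 5/(x - 3).
An antiderivative is F(x) = 5*log(x - 3) + 3*log(x - 2).
Then F(8) - F(4) = (3*log(2) + 3*log(3) + 5*log(5)) - (log(8)) = 3*log(3) + 5*log(5).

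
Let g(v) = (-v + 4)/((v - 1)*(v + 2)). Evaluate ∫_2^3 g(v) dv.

Factor the denominator: v**2 + v - 2 = (v + 2)(v - 1).
Partial fractions: (-v + 4)/((v - 1)*(v + 2)) = -2/(v + 2) + 1/(v - 1).
An antiderivative is F(v) = log(v - 1) - 2*log(v + 2).
Then F(3) - F(2) = (log(2/25)) - (-log(16)) = log(32/25).

log(32/25)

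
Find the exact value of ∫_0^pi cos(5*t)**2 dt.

Use the identity cos^2(5*t) = (1 + cos(10*t))/2.
An antiderivative is F(t) = t/2 + sin(10*t)/20.
Then F(pi) - F(0) = (pi/2) - (0) = pi/2.

pi/2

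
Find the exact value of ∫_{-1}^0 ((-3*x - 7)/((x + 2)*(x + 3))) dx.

log(2/9)

Factor the denominator: x**2 + 5*x + 6 = (x + 3)(x + 2).
Partial fractions: (-3*x - 7)/((x + 2)*(x + 3)) = -2/(x + 3) - 1/(x + 2).
An antiderivative is F(x) = -log(x + 2) - 2*log(x + 3).
Then F(0) - F(-1) = (-log(18)) - (-log(4)) = log(2/9).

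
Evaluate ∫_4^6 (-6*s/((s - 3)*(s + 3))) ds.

Factor the denominator: s**2 - 9 = (s + 3)(s - 3).
Partial fractions: -6*s/((s - 3)*(s + 3)) = -3/(s + 3) - 3/(s - 3).
An antiderivative is F(s) = -3*log(s - 3) - 3*log(s + 3).
Then F(6) - F(4) = (-9*log(3)) - (-3*log(7)) = -9*log(3) + 3*log(7).

-9*log(3) + 3*log(7)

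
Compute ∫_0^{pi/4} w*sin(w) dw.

Integrate by parts once (u = w, dv = sin(w) dw).
An antiderivative is F(w) = -w*cos(w) + sin(w).
Then F(pi/4) - F(0) = (sqrt(2)*(4 - pi)/8) - (0) = sqrt(2)*(4 - pi)/8.

sqrt(2)*(4 - pi)/8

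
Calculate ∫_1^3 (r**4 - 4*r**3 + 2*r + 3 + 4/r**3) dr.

By the power rule, an antiderivative is F(r) = r**5/5 - r**4 + r**2 + 3*r - 2/r**2.
Then F(3) - F(1) = (-658/45) - (6/5) = -712/45.

-712/45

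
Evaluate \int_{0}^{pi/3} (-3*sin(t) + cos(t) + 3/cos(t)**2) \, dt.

An antiderivative is F(t) = sin(t) + 3*cos(t) + 3*tan(t).
Then F(pi/3) - F(0) = (3/2 + 7*sqrt(3)/2) - (3) = -3/2 + 7*sqrt(3)/2.

-3/2 + 7*sqrt(3)/2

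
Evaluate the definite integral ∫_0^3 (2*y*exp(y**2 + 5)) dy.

Let u = y**2 + 5, so du = 2*y dy. When y = 0, u = 5; when y = 3, u = 14.
The integral becomes ∫ exp(u) du from 5 to 14, with antiderivative exp(u).
Back in y: F(y) = exp(y**2 + 5).
Then F(3) - F(0) = (exp(14)) - (exp(5)) = -exp(5) + exp(14).

-exp(5) + exp(14)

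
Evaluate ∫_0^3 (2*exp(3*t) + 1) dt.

7/3 + 2*exp(9)/3

An antiderivative is F(t) = 2*exp(3*t)/3 + t.
Then F(3) - F(0) = (3 + 2*exp(9)/3) - (2/3) = 7/3 + 2*exp(9)/3.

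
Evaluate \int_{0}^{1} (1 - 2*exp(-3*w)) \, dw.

An antiderivative is F(w) = w + 2*exp(-3*w)/3.
Then F(1) - F(0) = (2*exp(-3)/3 + 1) - (2/3) = (2 + exp(3))*exp(-3)/3.

(2 + exp(3))*exp(-3)/3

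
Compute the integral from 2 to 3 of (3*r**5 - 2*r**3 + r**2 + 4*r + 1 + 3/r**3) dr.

By the power rule, an antiderivative is F(r) = r**6/2 - r**4/2 + r**3/3 + 2*r**2 + r - 3/(2*r**2).
Then F(3) - F(2) = (2123/6) - (871/24) = 7621/24.

7621/24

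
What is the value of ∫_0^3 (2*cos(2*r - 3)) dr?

2*sin(3)

Let u = 2*r - 3, so du = 2 dr. When r = 0, u = -3; when r = 3, u = 3.
The integral becomes ∫ cos(u) du from -3 to 3, with antiderivative sin(u).
Back in r: F(r) = sin(2*r - 3).
Then F(3) - F(0) = (sin(3)) - (-sin(3)) = 2*sin(3).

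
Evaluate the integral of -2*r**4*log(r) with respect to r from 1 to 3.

484/25 - 486*log(3)/5

Integrate by parts once (u = ln r, dv = -2*r**4 dr).
An antiderivative is F(r) = -2*r**5*(5*log(r) - 1)/25.
Then F(3) - F(1) = (486/25 - 486*log(3)/5) - (2/25) = 484/25 - 486*log(3)/5.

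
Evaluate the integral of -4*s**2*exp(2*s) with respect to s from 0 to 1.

1 - exp(2)

Integrate by parts twice (u = s^2, dv = -4*exp(2*s) ds).
An antiderivative is F(s) = (-2*s**2 + 2*s - 1)*exp(2*s).
Then F(1) - F(0) = (-exp(2)) - (-1) = 1 - exp(2).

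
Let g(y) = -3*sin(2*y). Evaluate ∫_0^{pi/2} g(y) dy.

-3

An antiderivative is F(y) = 3*cos(2*y)/2.
Then F(pi/2) - F(0) = (-3/2) - (3/2) = -3.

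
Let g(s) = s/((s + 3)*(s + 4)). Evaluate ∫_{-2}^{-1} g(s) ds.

-7*log(2) + 4*log(3)

Factor the denominator: s**2 + 7*s + 12 = (s + 4)(s + 3).
Partial fractions: s/((s + 3)*(s + 4)) = 4/(s + 4) - 3/(s + 3).
An antiderivative is F(s) = -3*log(s + 3) + 4*log(s + 4).
Then F(-1) - F(-2) = (log(81/8)) - (log(16)) = -7*log(2) + 4*log(3).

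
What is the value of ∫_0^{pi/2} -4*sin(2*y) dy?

-4

An antiderivative is F(y) = 2*cos(2*y).
Then F(pi/2) - F(0) = (-2) - (2) = -4.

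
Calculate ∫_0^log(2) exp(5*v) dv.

Let u = exp(v), so du = exp(v) dv. When v = 0, u = 1; when v = log(2), u = 2.
The integral becomes ∫ u**4 du from 1 to 2, with antiderivative u**5/5.
Back in v: F(v) = exp(5*v)/5.
Then F(log(2)) - F(0) = (32/5) - (1/5) = 31/5.

31/5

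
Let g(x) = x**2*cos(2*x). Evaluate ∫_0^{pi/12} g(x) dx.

Integrate by parts twice (u = x^2, dv = cos(2*x) dx).
An antiderivative is F(x) = x**2*sin(2*x)/2 + x*cos(2*x)/2 - sin(2*x)/4.
Then F(pi/12) - F(0) = (-1/8 + pi**2/576 + sqrt(3)*pi/48) - (0) = -1/8 + pi**2/576 + sqrt(3)*pi/48.

-1/8 + pi**2/576 + sqrt(3)*pi/48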